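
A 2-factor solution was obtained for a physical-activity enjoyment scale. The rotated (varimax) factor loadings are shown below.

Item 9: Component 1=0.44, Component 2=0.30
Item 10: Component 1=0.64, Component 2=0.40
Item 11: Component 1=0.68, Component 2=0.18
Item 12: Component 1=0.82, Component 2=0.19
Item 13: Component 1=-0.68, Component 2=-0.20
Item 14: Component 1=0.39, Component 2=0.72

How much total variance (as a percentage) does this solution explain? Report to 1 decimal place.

Communalities: 0.2836, 0.5696, 0.4948, 0.7085, 0.5024, 0.6705; Σh² = 3.2294.
Total variance with 6 standardized items is 6, so the solution explains 3.2294/6 = 0.5382 = 53.82%.

53.8%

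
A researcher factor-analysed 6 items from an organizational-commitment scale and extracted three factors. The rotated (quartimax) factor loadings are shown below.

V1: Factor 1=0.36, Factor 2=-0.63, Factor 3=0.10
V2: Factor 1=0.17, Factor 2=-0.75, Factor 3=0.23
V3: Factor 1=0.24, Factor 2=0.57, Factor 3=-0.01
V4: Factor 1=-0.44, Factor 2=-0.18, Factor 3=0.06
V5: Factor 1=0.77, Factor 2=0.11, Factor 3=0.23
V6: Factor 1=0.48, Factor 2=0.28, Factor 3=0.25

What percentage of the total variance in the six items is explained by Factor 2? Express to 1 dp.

SS loadings for Factor 2 = (-0.63)² + (-0.75)² + 0.57² + (-0.18)² + 0.11² + 0.28² = 1.4072
With 6 standardized items, total variance = 6. Proportion = 1.4072/6 = 0.2345 → 23.45%.

23.5%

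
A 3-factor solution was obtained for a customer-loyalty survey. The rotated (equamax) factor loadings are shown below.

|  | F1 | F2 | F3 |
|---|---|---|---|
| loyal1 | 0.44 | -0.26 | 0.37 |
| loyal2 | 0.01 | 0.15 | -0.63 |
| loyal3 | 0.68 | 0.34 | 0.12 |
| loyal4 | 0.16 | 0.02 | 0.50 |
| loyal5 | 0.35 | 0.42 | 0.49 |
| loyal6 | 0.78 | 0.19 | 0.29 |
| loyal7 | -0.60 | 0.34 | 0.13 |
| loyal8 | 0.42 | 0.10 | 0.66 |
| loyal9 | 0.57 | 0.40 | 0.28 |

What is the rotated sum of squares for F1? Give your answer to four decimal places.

SS loadings for F1 = 0.44² + 0.01² + 0.68² + 0.16² + 0.35² + 0.78² + (-0.60)² + 0.42² + 0.57² = 0.1936 + 0.0001 + 0.4624 + 0.0256 + 0.1225 + 0.6084 + 0.3600 + 0.1764 + 0.3249 = 2.2739

2.2739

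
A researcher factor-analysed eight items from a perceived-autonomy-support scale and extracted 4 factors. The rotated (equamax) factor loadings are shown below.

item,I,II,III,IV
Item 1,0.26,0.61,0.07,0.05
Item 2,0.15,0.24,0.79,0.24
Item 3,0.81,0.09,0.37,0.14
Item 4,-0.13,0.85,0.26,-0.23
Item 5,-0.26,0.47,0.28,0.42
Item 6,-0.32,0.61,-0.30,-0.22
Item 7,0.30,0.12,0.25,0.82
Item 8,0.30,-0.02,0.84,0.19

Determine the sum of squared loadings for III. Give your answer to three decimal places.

1.770

SS loadings for III = 0.07² + 0.79² + 0.37² + 0.26² + 0.28² + (-0.30)² + 0.25² + 0.84² = 0.0049 + 0.6241 + 0.1369 + 0.0676 + 0.0784 + 0.0900 + 0.0625 + 0.7056 = 1.7700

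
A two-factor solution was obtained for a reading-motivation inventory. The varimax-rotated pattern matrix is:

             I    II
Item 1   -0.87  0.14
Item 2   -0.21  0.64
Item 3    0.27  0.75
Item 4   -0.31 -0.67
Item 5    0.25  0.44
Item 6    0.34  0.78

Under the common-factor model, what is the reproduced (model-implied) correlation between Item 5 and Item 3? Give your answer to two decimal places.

r̂ = Σ λ_i·λ_j across factors = (0.25)(0.27) + (0.44)(0.75)
  = +0.0675 +0.3300 = 0.3975

0.40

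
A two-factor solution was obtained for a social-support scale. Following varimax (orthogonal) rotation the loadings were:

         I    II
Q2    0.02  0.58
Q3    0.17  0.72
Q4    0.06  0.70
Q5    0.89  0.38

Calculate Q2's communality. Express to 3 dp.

h² = 0.02² + 0.58² = 0.0004 + 0.3364 = 0.3368

0.337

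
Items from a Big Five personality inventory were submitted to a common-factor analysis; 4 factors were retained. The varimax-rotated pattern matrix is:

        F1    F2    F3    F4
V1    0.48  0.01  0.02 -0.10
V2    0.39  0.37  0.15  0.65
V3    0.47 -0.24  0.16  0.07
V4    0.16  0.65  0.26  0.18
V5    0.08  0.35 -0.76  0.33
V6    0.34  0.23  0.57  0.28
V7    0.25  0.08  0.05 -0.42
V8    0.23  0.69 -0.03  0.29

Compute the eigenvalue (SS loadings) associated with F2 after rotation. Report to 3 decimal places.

SS loadings for F2 = 0.01² + 0.37² + (-0.24)² + 0.65² + 0.35² + 0.23² + 0.08² + 0.69² = 0.0001 + 0.1369 + 0.0576 + 0.4225 + 0.1225 + 0.0529 + 0.0064 + 0.4761 = 1.2750

1.275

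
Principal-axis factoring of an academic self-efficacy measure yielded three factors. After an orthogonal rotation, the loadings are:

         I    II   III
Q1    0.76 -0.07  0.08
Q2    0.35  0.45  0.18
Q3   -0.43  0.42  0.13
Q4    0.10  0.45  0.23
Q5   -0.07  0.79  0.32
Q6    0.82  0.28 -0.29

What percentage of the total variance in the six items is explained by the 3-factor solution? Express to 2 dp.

Communalities: 0.5889, 0.3574, 0.3782, 0.2654, 0.7314, 0.8349; Σh² = 3.1562.
Total variance with 6 standardized items is 6, so the solution explains 3.1562/6 = 0.5260 = 52.60%.

52.60%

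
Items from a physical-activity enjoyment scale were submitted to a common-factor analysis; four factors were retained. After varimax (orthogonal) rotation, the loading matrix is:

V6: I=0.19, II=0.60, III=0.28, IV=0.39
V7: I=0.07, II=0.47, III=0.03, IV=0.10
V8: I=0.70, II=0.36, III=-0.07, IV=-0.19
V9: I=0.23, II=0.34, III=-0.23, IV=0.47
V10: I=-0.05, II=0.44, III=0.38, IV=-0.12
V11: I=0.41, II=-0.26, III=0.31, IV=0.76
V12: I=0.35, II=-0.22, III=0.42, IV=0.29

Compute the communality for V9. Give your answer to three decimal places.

h² = 0.23² + 0.34² + (-0.23)² + 0.47² = 0.0529 + 0.1156 + 0.0529 + 0.2209 = 0.4423

0.442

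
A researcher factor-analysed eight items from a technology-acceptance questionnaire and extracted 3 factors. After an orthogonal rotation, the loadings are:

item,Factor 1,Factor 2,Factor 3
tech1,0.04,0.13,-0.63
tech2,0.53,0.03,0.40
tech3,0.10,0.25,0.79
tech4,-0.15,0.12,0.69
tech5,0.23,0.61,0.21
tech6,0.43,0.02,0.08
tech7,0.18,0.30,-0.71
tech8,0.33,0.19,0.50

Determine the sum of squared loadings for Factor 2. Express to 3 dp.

0.593

SS loadings for Factor 2 = 0.13² + 0.03² + 0.25² + 0.12² + 0.61² + 0.02² + 0.30² + 0.19² = 0.0169 + 0.0009 + 0.0625 + 0.0144 + 0.3721 + 0.0004 + 0.0900 + 0.0361 = 0.5933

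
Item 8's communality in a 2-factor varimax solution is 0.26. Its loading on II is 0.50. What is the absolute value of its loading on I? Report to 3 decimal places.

Under orthogonal rotation h² = Σλ², so λ_I² = h² − (0.2500) = 0.26 − 0.2500 = 0.0100.
|λ| = √0.0100 = 0.1000.

0.100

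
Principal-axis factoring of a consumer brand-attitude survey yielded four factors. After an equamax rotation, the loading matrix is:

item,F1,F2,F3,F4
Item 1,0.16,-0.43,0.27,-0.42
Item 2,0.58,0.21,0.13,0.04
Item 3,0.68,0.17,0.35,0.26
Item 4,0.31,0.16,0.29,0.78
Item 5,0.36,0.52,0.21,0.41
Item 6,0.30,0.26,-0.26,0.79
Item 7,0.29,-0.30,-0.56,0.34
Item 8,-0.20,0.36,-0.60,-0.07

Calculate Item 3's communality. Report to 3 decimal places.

h² = 0.68² + 0.17² + 0.35² + 0.26² = 0.4624 + 0.0289 + 0.1225 + 0.0676 = 0.6814

0.681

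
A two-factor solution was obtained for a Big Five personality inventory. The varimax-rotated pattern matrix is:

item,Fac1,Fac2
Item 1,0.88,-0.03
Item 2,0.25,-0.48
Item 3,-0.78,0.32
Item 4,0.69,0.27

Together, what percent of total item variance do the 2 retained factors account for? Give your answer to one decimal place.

58.2%

Communalities: 0.7753, 0.2929, 0.7108, 0.5490; Σh² = 2.3280.
Total variance with 4 standardized items is 4, so the solution explains 2.3280/4 = 0.5820 = 58.20%.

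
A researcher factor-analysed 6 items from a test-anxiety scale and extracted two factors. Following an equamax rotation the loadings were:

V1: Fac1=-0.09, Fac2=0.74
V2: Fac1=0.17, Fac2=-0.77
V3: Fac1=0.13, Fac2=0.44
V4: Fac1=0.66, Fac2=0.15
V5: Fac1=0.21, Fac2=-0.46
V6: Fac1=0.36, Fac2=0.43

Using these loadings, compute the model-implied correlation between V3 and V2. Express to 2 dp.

r̂ = Σ λ_i·λ_j across factors = (0.13)(0.17) + (0.44)(-0.77)
  = +0.0221 -0.3388 = -0.3167

-0.32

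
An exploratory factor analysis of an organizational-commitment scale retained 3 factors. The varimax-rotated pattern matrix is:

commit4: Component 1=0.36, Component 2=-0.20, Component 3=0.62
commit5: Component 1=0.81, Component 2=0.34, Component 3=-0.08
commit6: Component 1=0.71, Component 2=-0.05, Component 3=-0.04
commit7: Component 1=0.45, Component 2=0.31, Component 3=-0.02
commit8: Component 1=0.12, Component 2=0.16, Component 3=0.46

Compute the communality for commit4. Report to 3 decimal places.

0.554

h² = 0.36² + (-0.20)² + 0.62² = 0.1296 + 0.0400 + 0.3844 = 0.5540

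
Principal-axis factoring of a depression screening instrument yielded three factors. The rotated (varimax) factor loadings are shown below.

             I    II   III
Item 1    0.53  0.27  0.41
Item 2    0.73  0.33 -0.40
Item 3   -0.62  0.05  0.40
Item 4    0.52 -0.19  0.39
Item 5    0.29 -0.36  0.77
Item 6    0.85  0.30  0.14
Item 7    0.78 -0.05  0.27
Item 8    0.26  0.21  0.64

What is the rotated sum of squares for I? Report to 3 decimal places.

SS loadings for I = 0.53² + 0.73² + (-0.62)² + 0.52² + 0.29² + 0.85² + 0.78² + 0.26² = 0.2809 + 0.5329 + 0.3844 + 0.2704 + 0.0841 + 0.7225 + 0.6084 + 0.0676 = 2.9512

2.951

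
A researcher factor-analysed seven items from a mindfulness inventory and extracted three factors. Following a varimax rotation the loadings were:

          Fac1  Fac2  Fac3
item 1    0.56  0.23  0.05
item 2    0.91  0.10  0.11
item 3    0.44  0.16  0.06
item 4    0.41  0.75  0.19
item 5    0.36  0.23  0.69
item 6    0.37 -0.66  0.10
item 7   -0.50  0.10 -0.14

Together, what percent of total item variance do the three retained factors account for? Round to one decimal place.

53.3%

SS loadings by factor: 2.0199, 1.1495, 0.5600; total = 3.7294.
Total variance with 7 standardized items is 7, so the solution explains 3.7294/7 = 0.5328 = 53.28%.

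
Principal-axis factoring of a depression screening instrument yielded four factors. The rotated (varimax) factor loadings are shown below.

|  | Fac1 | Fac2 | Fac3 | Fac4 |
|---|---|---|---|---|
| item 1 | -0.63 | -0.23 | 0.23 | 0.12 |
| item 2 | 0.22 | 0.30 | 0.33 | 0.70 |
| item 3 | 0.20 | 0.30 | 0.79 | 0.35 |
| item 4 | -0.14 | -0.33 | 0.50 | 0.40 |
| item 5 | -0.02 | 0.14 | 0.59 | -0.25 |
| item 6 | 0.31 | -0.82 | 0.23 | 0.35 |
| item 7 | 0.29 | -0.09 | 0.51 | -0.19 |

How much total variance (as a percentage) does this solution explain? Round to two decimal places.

63.32%

SS loadings by factor: 0.6855, 1.0419, 1.6970, 1.0080; total = 4.4324.
Total variance with 7 standardized items is 7, so the solution explains 4.4324/7 = 0.6332 = 63.32%.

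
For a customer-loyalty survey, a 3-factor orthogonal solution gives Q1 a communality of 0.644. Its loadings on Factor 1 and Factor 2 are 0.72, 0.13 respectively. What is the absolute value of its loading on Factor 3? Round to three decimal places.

Under orthogonal rotation h² = Σλ², so λ_Factor 3² = h² − (0.5353) = 0.644 − 0.5353 = 0.1087.
|λ| = √0.1087 = 0.3297.

0.330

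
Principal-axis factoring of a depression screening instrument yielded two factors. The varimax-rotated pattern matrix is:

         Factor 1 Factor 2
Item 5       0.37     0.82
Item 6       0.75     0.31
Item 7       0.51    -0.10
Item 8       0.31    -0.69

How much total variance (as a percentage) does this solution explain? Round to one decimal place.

SS loadings by factor: 1.0556, 1.2546; total = 2.3102.
Total variance with 4 standardized items is 4, so the solution explains 2.3102/4 = 0.5776 = 57.76%.

57.8%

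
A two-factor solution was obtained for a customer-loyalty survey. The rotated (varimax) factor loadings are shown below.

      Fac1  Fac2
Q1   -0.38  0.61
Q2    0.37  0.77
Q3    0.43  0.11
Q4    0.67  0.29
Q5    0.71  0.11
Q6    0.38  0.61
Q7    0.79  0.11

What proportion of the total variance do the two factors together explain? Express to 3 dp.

Communalities: 0.5165, 0.7298, 0.1970, 0.5330, 0.5162, 0.5165, 0.6362; Σh² = 3.6452.
Total variance with 7 standardized items is 7, so the solution explains 3.6452/7 = 0.5207.

0.521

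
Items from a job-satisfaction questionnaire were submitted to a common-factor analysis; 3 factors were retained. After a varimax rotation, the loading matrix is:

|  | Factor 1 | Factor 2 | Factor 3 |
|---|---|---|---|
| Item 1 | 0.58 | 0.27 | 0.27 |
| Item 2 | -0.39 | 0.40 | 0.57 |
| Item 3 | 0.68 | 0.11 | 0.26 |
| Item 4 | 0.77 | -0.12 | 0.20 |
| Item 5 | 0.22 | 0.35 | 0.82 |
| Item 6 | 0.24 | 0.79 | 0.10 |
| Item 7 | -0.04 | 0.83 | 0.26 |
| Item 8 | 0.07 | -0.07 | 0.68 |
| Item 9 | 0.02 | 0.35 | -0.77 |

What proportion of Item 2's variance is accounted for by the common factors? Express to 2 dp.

h² = (-0.39)² + 0.40² + 0.57² = 0.1521 + 0.1600 + 0.3249 = 0.6370

0.64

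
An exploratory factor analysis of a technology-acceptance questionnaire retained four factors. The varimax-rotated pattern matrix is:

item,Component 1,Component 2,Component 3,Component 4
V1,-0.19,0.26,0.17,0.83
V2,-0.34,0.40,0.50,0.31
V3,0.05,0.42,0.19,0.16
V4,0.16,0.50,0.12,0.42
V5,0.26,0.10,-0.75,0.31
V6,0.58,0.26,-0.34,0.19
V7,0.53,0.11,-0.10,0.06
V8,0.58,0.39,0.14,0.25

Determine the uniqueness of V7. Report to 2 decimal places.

0.69

h² = 0.53² + 0.11² + (-0.10)² + 0.06² = 0.2809 + 0.0121 + 0.0100 + 0.0036 = 0.3066
Uniqueness u² = 1 − h² = 1 − 0.3066 = 0.6934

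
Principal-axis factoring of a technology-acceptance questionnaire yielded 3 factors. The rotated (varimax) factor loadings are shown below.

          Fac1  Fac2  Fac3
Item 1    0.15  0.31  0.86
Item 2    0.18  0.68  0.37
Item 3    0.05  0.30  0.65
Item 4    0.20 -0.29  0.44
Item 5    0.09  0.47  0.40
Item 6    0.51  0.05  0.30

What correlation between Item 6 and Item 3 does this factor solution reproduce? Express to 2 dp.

0.24

r̂ = Σ λ_i·λ_j across factors = (0.51)(0.05) + (0.05)(0.30) + (0.30)(0.65)
  = +0.0255 +0.0150 +0.1950 = 0.2355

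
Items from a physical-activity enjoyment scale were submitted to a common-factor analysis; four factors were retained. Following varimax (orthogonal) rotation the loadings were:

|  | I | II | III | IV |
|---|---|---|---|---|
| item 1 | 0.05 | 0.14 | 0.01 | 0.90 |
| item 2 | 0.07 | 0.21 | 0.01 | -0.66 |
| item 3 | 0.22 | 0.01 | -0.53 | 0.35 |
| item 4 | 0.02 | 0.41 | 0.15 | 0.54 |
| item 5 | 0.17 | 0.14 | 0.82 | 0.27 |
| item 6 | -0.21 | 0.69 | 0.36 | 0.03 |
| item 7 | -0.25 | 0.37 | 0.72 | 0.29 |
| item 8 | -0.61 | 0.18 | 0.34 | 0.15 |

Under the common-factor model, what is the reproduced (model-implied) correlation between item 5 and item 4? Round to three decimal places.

r̂ = Σ λ_i·λ_j across factors = (0.17)(0.02) + (0.14)(0.41) + (0.82)(0.15) + (0.27)(0.54)
  = +0.0034 +0.0574 +0.1230 +0.1458 = 0.3296

0.330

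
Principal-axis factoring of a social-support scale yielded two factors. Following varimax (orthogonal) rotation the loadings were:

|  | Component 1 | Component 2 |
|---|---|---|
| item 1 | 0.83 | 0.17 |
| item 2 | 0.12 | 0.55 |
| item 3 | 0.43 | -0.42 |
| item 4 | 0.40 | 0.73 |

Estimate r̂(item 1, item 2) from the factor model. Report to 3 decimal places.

r̂ = Σ λ_i·λ_j across factors = (0.83)(0.12) + (0.17)(0.55)
  = +0.0996 +0.0935 = 0.1931

0.193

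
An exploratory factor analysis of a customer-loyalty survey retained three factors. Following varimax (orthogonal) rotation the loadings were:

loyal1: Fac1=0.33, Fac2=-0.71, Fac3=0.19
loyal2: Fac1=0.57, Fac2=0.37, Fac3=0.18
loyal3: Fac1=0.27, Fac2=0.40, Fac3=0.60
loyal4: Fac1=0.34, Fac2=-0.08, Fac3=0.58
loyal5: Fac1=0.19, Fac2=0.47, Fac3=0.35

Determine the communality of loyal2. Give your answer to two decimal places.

h² = 0.57² + 0.37² + 0.18² = 0.3249 + 0.1369 + 0.0324 = 0.4942

0.49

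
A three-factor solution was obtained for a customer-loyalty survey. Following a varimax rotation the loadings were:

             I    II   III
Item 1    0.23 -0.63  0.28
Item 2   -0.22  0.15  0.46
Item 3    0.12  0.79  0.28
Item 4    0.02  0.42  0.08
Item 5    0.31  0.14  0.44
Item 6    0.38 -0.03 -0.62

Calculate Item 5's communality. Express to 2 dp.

h² = 0.31² + 0.14² + 0.44² = 0.0961 + 0.0196 + 0.1936 = 0.3093

0.31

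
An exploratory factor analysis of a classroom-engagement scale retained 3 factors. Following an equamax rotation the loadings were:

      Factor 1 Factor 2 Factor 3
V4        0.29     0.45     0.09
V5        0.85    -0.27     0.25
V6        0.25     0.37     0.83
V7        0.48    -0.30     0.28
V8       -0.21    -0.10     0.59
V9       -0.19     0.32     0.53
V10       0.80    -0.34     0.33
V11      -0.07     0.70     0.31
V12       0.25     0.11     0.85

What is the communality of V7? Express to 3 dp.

h² = 0.48² + (-0.30)² + 0.28² = 0.2304 + 0.0900 + 0.0784 = 0.3988

0.399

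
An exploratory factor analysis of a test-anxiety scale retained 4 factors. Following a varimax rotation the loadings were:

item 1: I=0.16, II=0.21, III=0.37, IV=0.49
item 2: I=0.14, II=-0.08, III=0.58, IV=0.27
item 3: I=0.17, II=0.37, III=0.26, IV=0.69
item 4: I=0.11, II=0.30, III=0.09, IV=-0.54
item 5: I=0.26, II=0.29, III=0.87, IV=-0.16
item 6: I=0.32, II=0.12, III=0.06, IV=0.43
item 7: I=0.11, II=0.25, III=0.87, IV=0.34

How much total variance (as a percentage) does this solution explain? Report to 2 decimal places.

59.71%

SS loadings by factor: 0.2683, 0.4384, 2.0664, 1.4068; total = 4.1799.
Total variance with 7 standardized items is 7, so the solution explains 4.1799/7 = 0.5971 = 59.71%.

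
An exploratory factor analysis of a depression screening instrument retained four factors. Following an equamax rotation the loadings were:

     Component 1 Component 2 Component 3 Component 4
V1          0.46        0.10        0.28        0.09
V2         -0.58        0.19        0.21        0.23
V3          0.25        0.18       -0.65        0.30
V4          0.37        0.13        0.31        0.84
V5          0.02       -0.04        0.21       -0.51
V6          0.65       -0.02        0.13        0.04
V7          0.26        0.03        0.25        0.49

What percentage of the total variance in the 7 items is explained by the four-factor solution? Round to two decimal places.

SS loadings by factor: 1.2379, 0.0983, 0.7646, 1.3584; total = 3.4592.
Total variance with 7 standardized items is 7, so the solution explains 3.4592/7 = 0.4942 = 49.42%.

49.42%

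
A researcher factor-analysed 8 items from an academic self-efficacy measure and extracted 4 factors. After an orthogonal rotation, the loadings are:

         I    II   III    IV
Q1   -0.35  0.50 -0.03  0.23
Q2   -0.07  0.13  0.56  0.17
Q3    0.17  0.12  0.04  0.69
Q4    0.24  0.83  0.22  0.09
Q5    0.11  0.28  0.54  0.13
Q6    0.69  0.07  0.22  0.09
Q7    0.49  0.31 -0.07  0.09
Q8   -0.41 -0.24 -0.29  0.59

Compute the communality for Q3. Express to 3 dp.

0.521

h² = 0.17² + 0.12² + 0.04² + 0.69² = 0.0289 + 0.0144 + 0.0016 + 0.4761 = 0.5210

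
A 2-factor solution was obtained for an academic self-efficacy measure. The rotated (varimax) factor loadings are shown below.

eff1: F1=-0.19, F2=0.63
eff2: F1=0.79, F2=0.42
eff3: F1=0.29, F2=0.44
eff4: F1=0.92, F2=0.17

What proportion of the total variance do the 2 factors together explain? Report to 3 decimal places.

Communalities: 0.4330, 0.8005, 0.2777, 0.8753; Σh² = 2.3865.
Total variance with 4 standardized items is 4, so the solution explains 2.3865/4 = 0.5966.

0.597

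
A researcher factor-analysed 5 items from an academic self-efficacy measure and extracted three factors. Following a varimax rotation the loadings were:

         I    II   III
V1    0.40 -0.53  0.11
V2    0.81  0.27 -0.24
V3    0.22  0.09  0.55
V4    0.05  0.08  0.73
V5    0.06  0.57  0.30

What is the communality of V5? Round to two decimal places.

0.42

h² = 0.06² + 0.57² + 0.30² = 0.0036 + 0.3249 + 0.0900 = 0.4185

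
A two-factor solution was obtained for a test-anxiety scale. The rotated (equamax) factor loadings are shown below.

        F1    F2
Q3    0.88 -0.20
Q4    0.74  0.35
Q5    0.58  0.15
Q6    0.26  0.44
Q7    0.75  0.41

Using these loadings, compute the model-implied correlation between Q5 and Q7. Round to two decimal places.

0.50

r̂ = Σ λ_i·λ_j across factors = (0.58)(0.75) + (0.15)(0.41)
  = +0.4350 +0.0615 = 0.4965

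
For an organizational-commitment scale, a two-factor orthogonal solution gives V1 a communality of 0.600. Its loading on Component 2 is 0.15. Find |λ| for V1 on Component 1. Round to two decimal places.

Under orthogonal rotation h² = Σλ², so λ_Component 1² = h² − (0.0225) = 0.600 − 0.0225 = 0.5775.
|λ| = √0.5775 = 0.7599.

0.76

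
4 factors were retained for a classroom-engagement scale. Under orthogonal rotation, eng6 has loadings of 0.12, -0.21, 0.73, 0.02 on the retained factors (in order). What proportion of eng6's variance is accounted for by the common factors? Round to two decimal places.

0.59

h² = 0.12² + (-0.21)² + 0.73² + 0.02² = 0.0144 + 0.0441 + 0.5329 + 0.0004 = 0.5918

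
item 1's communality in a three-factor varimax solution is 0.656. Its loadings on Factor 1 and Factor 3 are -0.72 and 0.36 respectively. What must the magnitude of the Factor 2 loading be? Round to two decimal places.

0.09

Under orthogonal rotation h² = Σλ², so λ_Factor 2² = h² − (0.6480) = 0.656 − 0.6480 = 0.0080.
|λ| = √0.0080 = 0.0894.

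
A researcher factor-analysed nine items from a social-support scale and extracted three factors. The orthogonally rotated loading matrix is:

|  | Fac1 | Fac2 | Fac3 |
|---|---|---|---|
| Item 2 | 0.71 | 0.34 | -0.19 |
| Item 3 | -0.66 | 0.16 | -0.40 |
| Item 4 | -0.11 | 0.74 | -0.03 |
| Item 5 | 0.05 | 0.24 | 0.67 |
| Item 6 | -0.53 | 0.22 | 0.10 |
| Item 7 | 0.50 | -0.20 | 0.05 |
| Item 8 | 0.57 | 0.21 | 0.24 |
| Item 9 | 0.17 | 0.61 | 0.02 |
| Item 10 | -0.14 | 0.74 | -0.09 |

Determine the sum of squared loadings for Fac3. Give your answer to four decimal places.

0.7245

SS loadings for Fac3 = (-0.19)² + (-0.40)² + (-0.03)² + 0.67² + 0.10² + 0.05² + 0.24² + 0.02² + (-0.09)² = 0.0361 + 0.1600 + 0.0009 + 0.4489 + 0.0100 + 0.0025 + 0.0576 + 0.0004 + 0.0081 = 0.7245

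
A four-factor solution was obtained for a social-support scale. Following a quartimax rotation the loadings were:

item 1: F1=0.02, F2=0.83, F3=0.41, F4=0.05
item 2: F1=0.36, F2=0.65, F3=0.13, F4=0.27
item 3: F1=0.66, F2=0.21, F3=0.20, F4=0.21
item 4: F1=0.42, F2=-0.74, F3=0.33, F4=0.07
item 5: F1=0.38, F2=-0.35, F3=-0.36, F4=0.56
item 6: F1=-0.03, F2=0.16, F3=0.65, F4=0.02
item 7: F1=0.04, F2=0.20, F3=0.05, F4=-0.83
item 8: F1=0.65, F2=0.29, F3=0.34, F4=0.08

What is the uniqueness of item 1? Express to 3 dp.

h² = 0.02² + 0.83² + 0.41² + 0.05² = 0.0004 + 0.6889 + 0.1681 + 0.0025 = 0.8599
Uniqueness u² = 1 − h² = 1 − 0.8599 = 0.1401

0.140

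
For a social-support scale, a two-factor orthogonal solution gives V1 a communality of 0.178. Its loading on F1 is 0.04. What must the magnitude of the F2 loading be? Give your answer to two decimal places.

Under orthogonal rotation h² = Σλ², so λ_F2² = h² − (0.0016) = 0.178 − 0.0016 = 0.1764.
|λ| = √0.1764 = 0.4200.

0.42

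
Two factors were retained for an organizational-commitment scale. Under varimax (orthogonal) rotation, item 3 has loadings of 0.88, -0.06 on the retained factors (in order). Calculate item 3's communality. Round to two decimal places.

0.78

h² = 0.88² + (-0.06)² = 0.7744 + 0.0036 = 0.7780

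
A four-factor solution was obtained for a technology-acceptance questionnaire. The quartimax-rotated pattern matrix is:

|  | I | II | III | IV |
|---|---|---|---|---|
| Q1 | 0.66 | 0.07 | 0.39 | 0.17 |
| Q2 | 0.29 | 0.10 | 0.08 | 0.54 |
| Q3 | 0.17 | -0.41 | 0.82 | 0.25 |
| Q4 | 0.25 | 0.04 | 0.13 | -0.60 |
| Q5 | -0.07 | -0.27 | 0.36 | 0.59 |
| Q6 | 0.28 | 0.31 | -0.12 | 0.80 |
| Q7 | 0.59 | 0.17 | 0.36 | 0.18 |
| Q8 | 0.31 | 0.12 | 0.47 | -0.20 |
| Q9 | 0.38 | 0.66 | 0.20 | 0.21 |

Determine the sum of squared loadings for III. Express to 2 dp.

1.38

SS loadings for III = 0.39² + 0.08² + 0.82² + 0.13² + 0.36² + (-0.12)² + 0.36² + 0.47² + 0.20² = 0.1521 + 0.0064 + 0.6724 + 0.0169 + 0.1296 + 0.0144 + 0.1296 + 0.2209 + 0.0400 = 1.3823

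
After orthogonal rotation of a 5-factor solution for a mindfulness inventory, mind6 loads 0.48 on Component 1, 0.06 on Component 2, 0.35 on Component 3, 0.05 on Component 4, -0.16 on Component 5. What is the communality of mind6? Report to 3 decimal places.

0.385

h² = 0.48² + 0.06² + 0.35² + 0.05² + (-0.16)² = 0.2304 + 0.0036 + 0.1225 + 0.0025 + 0.0256 = 0.3846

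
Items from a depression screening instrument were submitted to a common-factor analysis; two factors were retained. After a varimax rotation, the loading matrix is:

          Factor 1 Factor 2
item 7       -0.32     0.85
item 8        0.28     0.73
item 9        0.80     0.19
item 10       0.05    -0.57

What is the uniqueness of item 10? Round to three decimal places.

h² = 0.05² + (-0.57)² = 0.0025 + 0.3249 = 0.3274
Uniqueness u² = 1 − h² = 1 − 0.3274 = 0.6726

0.673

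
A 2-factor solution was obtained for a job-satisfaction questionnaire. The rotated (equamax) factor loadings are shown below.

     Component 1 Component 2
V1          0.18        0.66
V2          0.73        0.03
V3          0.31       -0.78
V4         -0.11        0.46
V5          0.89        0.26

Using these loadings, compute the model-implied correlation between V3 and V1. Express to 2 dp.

-0.46

r̂ = Σ λ_i·λ_j across factors = (0.31)(0.18) + (-0.78)(0.66)
  = +0.0558 -0.5148 = -0.4590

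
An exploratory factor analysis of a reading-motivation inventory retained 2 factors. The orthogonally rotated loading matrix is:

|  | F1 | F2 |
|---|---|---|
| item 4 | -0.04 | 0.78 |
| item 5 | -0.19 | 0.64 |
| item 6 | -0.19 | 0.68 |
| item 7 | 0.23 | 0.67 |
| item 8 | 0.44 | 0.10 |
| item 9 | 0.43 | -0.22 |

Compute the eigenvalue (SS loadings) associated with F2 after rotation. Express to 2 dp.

SS loadings for F2 = 0.78² + 0.64² + 0.68² + 0.67² + 0.10² + (-0.22)² = 0.6084 + 0.4096 + 0.4624 + 0.4489 + 0.0100 + 0.0484 = 1.9877

1.99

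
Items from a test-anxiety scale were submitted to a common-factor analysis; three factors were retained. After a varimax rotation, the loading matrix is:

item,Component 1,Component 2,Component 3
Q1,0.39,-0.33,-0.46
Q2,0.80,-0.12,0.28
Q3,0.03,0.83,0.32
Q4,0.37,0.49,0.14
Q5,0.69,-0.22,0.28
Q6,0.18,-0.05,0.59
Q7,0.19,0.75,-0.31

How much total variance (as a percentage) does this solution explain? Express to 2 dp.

58.21%

SS loadings by factor: 1.4745, 1.6657, 0.9346; total = 4.0748.
Total variance with 7 standardized items is 7, so the solution explains 4.0748/7 = 0.5821 = 58.21%.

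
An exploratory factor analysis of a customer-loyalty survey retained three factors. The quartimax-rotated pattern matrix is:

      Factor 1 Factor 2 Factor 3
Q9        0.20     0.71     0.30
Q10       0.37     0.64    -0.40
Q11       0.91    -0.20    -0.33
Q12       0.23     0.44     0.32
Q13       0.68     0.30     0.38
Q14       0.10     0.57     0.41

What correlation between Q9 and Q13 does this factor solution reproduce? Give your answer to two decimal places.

r̂ = Σ λ_i·λ_j across factors = (0.20)(0.68) + (0.71)(0.30) + (0.30)(0.38)
  = +0.1360 +0.2130 +0.1140 = 0.4630

0.46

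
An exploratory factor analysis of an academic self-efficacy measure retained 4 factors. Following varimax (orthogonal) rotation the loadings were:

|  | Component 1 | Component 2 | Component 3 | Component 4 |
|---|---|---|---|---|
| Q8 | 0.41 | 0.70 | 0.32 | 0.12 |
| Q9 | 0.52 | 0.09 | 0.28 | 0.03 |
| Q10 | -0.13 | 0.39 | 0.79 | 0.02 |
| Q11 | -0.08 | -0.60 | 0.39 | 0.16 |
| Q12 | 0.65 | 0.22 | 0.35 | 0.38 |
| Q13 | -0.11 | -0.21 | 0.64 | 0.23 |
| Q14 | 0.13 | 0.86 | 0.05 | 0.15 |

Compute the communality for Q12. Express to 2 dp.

h² = 0.65² + 0.22² + 0.35² + 0.38² = 0.4225 + 0.0484 + 0.1225 + 0.1444 = 0.7378

0.74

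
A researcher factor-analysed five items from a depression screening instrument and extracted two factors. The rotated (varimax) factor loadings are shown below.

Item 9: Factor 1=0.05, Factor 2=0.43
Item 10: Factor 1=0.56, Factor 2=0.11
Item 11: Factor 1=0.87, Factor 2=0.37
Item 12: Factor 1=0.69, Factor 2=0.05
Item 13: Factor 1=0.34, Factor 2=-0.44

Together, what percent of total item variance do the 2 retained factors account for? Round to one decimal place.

43.9%

SS loadings by factor: 1.6647, 0.5300; total = 2.1947.
Total variance with 5 standardized items is 5, so the solution explains 2.1947/5 = 0.4389 = 43.89%.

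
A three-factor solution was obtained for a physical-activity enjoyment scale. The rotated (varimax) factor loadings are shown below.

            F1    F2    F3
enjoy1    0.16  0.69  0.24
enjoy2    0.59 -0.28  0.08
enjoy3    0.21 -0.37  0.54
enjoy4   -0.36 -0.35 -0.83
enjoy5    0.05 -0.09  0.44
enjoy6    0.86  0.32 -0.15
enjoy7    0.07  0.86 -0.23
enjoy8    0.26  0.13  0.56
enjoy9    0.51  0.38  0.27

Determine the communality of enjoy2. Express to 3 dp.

h² = 0.59² + (-0.28)² + 0.08² = 0.3481 + 0.0784 + 0.0064 = 0.4329

0.433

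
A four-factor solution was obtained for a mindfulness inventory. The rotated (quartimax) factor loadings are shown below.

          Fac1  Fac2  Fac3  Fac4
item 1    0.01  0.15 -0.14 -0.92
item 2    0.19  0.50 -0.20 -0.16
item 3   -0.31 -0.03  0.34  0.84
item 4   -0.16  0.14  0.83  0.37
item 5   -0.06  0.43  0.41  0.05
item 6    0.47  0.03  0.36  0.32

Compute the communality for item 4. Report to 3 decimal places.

h² = (-0.16)² + 0.14² + 0.83² + 0.37² = 0.0256 + 0.0196 + 0.6889 + 0.1369 = 0.8710

0.871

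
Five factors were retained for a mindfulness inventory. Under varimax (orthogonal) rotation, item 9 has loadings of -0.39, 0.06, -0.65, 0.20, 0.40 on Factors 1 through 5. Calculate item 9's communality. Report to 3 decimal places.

h² = (-0.39)² + 0.06² + (-0.65)² + 0.20² + 0.40² = 0.1521 + 0.0036 + 0.4225 + 0.0400 + 0.1600 = 0.7782

0.778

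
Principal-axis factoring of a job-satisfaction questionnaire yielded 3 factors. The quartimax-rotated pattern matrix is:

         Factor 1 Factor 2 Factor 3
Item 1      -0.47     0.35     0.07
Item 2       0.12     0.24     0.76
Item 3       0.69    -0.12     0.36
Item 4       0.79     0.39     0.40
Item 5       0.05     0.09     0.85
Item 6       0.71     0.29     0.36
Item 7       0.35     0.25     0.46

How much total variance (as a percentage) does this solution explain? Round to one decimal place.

62.9%

SS loadings by factor: 1.9646, 0.5013, 1.9358; total = 4.4017.
Total variance with 7 standardized items is 7, so the solution explains 4.4017/7 = 0.6288 = 62.88%.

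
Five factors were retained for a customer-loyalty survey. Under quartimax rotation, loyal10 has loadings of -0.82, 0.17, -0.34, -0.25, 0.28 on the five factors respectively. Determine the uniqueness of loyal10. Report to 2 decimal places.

h² = (-0.82)² + 0.17² + (-0.34)² + (-0.25)² + 0.28² = 0.6724 + 0.0289 + 0.1156 + 0.0625 + 0.0784 = 0.9578
Uniqueness u² = 1 − h² = 1 − 0.9578 = 0.0422

0.04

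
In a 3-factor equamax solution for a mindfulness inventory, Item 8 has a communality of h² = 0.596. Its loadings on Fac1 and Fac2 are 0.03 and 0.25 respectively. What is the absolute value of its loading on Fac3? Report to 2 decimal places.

Under orthogonal rotation h² = Σλ², so λ_Fac3² = h² − (0.0634) = 0.596 − 0.0634 = 0.5326.
|λ| = √0.5326 = 0.7298.

0.73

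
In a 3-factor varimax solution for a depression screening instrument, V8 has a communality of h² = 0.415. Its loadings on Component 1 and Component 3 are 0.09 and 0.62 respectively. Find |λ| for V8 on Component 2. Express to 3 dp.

Under orthogonal rotation h² = Σλ², so λ_Component 2² = h² − (0.3925) = 0.415 − 0.3925 = 0.0225.
|λ| = √0.0225 = 0.1500.

0.150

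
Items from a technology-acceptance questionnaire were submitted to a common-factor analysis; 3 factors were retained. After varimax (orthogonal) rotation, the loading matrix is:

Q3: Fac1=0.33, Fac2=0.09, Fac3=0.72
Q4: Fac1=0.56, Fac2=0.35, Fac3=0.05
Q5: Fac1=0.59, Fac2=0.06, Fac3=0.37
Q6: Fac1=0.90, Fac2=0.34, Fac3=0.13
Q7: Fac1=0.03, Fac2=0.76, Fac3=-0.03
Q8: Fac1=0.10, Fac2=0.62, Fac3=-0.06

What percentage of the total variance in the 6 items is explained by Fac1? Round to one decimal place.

SS loadings for Fac1 = 0.33² + 0.56² + 0.59² + 0.90² + 0.03² + 0.10² = 1.5915
With 6 standardized items, total variance = 6. Proportion = 1.5915/6 = 0.2653 → 26.53%.

26.5%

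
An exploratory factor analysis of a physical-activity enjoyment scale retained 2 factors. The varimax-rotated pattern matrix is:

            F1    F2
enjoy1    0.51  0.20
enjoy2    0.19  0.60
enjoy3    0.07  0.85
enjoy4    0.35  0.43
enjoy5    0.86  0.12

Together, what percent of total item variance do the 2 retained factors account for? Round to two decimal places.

49.70%

Communalities: 0.3001, 0.3961, 0.7274, 0.3074, 0.7540; Σh² = 2.4850.
Total variance with 5 standardized items is 5, so the solution explains 2.4850/5 = 0.4970 = 49.70%.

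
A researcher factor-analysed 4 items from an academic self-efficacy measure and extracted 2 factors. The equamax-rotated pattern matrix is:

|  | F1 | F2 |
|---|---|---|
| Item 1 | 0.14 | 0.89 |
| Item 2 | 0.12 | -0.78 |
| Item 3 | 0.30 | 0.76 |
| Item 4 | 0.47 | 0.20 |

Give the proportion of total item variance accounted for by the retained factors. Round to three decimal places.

0.591

SS loadings by factor: 0.3449, 2.0181; total = 2.3630.
Total variance with 4 standardized items is 4, so the solution explains 2.3630/4 = 0.5907.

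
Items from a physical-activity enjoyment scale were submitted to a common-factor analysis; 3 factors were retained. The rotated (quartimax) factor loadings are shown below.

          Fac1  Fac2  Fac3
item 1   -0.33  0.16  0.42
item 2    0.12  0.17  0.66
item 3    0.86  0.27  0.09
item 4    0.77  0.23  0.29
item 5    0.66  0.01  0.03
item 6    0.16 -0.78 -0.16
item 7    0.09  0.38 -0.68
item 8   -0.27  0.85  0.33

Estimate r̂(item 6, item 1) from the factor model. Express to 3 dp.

-0.245

r̂ = Σ λ_i·λ_j across factors = (0.16)(-0.33) + (-0.78)(0.16) + (-0.16)(0.42)
  = -0.0528 -0.1248 -0.0672 = -0.2448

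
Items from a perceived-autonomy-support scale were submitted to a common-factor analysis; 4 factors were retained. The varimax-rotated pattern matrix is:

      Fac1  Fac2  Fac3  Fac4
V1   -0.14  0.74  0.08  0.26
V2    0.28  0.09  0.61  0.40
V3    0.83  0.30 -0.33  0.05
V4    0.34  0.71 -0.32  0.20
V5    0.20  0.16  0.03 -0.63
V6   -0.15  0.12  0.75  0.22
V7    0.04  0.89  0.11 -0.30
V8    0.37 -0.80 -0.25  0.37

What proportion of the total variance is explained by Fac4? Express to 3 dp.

SS loadings for Fac4 = 0.26² + 0.40² + 0.05² + 0.20² + (-0.63)² + 0.22² + (-0.30)² + 0.37² = 0.9423
Proportion of variance = 0.9423 / 8 = 0.1178.

0.118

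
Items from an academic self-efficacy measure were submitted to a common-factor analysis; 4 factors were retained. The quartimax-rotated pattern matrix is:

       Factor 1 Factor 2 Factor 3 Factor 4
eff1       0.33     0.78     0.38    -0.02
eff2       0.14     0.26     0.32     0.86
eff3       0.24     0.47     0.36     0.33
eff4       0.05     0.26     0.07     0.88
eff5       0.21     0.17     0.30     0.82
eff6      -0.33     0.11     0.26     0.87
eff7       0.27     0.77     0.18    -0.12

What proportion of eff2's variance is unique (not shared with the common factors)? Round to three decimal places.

h² = 0.14² + 0.26² + 0.32² + 0.86² = 0.0196 + 0.0676 + 0.1024 + 0.7396 = 0.9292
Uniqueness u² = 1 − h² = 1 − 0.9292 = 0.0708

0.071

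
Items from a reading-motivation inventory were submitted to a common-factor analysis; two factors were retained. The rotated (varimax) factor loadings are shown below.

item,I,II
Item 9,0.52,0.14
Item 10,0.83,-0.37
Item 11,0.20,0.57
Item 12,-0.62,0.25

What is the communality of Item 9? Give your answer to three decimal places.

0.290

h² = 0.52² + 0.14² = 0.2704 + 0.0196 = 0.2900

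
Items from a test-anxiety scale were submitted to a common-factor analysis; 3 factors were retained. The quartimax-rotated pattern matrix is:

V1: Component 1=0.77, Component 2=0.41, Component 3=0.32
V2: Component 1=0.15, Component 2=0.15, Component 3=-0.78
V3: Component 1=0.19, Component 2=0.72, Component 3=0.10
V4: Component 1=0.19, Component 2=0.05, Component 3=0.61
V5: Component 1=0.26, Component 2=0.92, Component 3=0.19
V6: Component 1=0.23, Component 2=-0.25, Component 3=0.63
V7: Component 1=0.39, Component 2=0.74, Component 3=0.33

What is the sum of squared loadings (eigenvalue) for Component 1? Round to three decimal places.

0.960

SS loadings for Component 1 = 0.77² + 0.15² + 0.19² + 0.19² + 0.26² + 0.23² + 0.39² = 0.5929 + 0.0225 + 0.0361 + 0.0361 + 0.0676 + 0.0529 + 0.1521 = 0.9602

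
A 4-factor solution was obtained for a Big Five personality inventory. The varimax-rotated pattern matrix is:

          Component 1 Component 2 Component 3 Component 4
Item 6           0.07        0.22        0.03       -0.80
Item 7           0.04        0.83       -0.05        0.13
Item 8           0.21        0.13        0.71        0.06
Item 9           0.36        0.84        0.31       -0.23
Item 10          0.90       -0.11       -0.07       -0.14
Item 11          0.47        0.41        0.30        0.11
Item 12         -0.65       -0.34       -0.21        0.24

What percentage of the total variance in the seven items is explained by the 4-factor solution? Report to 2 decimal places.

Communalities: 0.6942, 0.7099, 0.5687, 0.9842, 0.8466, 0.4911, 0.6398; Σh² = 4.9345.
Total variance with 7 standardized items is 7, so the solution explains 4.9345/7 = 0.7049 = 70.49%.

70.49%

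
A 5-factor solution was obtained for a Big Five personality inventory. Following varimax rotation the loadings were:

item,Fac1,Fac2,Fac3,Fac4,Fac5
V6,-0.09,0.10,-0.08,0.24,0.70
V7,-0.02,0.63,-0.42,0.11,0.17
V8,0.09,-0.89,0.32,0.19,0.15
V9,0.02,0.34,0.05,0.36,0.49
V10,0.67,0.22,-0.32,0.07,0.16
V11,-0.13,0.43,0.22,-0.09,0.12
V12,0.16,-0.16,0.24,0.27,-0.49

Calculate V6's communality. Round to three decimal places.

0.572

h² = (-0.09)² + 0.10² + (-0.08)² + 0.24² + 0.70² = 0.0081 + 0.0100 + 0.0064 + 0.0576 + 0.4900 = 0.5721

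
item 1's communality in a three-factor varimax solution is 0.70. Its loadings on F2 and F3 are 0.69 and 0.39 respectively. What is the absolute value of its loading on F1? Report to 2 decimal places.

Under orthogonal rotation h² = Σλ², so λ_F1² = h² − (0.6282) = 0.70 − 0.6282 = 0.0718.
|λ| = √0.0718 = 0.2680.

0.27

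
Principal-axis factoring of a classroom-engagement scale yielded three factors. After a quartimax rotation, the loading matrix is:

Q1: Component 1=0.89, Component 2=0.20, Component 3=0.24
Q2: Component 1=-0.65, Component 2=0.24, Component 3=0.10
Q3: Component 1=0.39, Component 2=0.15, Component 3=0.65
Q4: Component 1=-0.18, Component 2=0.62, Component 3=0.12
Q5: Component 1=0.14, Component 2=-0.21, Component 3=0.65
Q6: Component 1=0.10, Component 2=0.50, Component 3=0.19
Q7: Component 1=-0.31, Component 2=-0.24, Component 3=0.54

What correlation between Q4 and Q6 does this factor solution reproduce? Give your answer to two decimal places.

r̂ = Σ λ_i·λ_j across factors = (-0.18)(0.10) + (0.62)(0.50) + (0.12)(0.19)
  = -0.0180 +0.3100 +0.0228 = 0.3148

0.31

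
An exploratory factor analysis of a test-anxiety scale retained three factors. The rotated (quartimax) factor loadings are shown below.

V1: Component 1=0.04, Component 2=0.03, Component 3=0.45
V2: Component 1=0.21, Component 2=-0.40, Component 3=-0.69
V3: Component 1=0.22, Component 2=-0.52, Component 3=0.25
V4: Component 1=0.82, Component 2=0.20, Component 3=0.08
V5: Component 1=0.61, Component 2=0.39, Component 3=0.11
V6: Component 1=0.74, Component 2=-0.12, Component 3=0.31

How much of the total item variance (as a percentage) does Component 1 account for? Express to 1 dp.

28.1%

SS loadings for Component 1 = 0.04² + 0.21² + 0.22² + 0.82² + 0.61² + 0.74² = 1.6862
With 6 standardized items, total variance = 6. Proportion = 1.6862/6 = 0.2810 → 28.10%.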